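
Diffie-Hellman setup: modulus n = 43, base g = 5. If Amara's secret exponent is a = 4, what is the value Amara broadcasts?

23

Public value = 5^4 mod 43.
5^1 ≡ 5 (mod 43)
5^2 = (5^1)^2 ≡ 5^2 = 25 ≡ 25 (mod 43)
5^4 = (5^2)^2 ≡ 25^2 = 625 ≡ 23 (mod 43)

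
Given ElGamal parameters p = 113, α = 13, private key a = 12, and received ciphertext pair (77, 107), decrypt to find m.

89

Shared mask s = c₁^a mod p = 77^12 mod 113.
77^1 ≡ 77 (mod 113)
77^2 = (77^1)^2 ≡ 77^2 = 5929 ≡ 53 (mod 113)
77^4 = (77^2)^2 ≡ 53^2 = 2809 ≡ 97 (mod 113)
77^8 = (77^4)^2 ≡ 97^2 = 9409 ≡ 30 (mod 113)
77^12 = 77^8 · 77^4 ≡ 30 · 97 ≡ 85 (mod 113).
So s = 85; s⁻¹ ≡ 4 (mod 113).
m = c₂ · s⁻¹ mod 113 = 107 · 4 mod 113 = 89.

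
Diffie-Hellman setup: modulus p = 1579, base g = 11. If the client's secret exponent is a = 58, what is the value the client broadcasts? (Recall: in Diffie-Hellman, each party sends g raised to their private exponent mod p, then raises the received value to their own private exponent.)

Public value = 11^58 (mod 1579).
11^1 ≡ 11 (mod 1579)
11^2 = (11^1)^2 ≡ 11^2 = 121 ≡ 121 (mod 1579)
11^4 = (11^2)^2 ≡ 121^2 = 14641 ≡ 430 (mod 1579)
11^8 = (11^4)^2 ≡ 430^2 = 184900 ≡ 157 (mod 1579)
11^16 = (11^8)^2 ≡ 157^2 = 24649 ≡ 964 (mod 1579)
11^32 = (11^16)^2 ≡ 964^2 = 929296 ≡ 844 (mod 1579)
11^58 = 11^32 · 11^16 · 11^8 · 11^2 ≡ 844 · 964 · 157 · 121 ≡ 592 (mod 1579).

592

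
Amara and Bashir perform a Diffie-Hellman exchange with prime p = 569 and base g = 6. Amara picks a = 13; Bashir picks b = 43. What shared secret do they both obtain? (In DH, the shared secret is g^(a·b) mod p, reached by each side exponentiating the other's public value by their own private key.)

54

Amara sends A = g^a mod p = 6^13 mod 569.
6^1 ≡ 6 (mod 569)
6^2 = (6^1)^2 ≡ 6^2 = 36 ≡ 36 (mod 569)
6^4 = (6^2)^2 ≡ 36^2 = 1296 ≡ 158 (mod 569)
6^8 = (6^4)^2 ≡ 158^2 = 24964 ≡ 497 (mod 569)
6^13 = 6^8 · 6^4 · 6^1 ≡ 497 · 158 · 6 ≡ 24 (mod 569).
So A = 24. Bashir then computes K = A^b mod p = 24^43 mod 569.
24^1 ≡ 24 (mod 569)
24^2 = (24^1)^2 ≡ 24^2 = 576 ≡ 7 (mod 569)
24^4 = (24^2)^2 ≡ 7^2 = 49 ≡ 49 (mod 569)
24^8 = (24^4)^2 ≡ 49^2 = 2401 ≡ 125 (mod 569)
24^16 = (24^8)^2 ≡ 125^2 = 15625 ≡ 262 (mod 569)
24^32 = (24^16)^2 ≡ 262^2 = 68644 ≡ 364 (mod 569)
24^43 = 24^32 · 24^8 · 24^2 · 24^1 ≡ 364 · 125 · 7 · 24 ≡ 54 (mod 569).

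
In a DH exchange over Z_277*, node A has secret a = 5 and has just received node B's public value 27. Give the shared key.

30

Shared key K = 27^5 mod 277.
27^1 ≡ 27 (mod 277)
27^2 = (27^1)^2 ≡ 27^2 = 729 ≡ 175 (mod 277)
27^4 = (27^2)^2 ≡ 175^2 = 30625 ≡ 155 (mod 277)
27^5 = 27^4 · 27^1 ≡ 155 · 27 ≡ 30 (mod 277).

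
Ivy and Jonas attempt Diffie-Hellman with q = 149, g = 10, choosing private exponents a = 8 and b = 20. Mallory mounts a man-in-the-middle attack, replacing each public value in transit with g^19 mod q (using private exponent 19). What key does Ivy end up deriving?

17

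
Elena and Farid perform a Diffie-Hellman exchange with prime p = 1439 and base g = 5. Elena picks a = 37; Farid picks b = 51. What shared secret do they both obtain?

1388

Farid sends B = g^b mod p = 5^51 mod 1439.
5^1 ≡ 5 (mod 1439)
5^2 = (5^1)^2 ≡ 5^2 = 25 ≡ 25 (mod 1439)
5^4 = (5^2)^2 ≡ 25^2 = 625 ≡ 625 (mod 1439)
5^8 = (5^4)^2 ≡ 625^2 = 390625 ≡ 656 (mod 1439)
5^16 = (5^8)^2 ≡ 656^2 = 430336 ≡ 75 (mod 1439)
5^32 = (5^16)^2 ≡ 75^2 = 5625 ≡ 1308 (mod 1439)
5^51 = 5^32 · 5^16 · 5^2 · 5^1 ≡ 1308 · 75 · 25 · 5 ≡ 781 (mod 1439).
So B = 781. Elena then computes K = B^a mod p = 781^37 mod 1439.
781^1 ≡ 781 (mod 1439)
781^2 = (781^1)^2 ≡ 781^2 = 609961 ≡ 1264 (mod 1439)
781^4 = (781^2)^2 ≡ 1264^2 = 1597696 ≡ 406 (mod 1439)
781^8 = (781^4)^2 ≡ 406^2 = 164836 ≡ 790 (mod 1439)
781^16 = (781^8)^2 ≡ 790^2 = 624100 ≡ 1013 (mod 1439)
781^32 = (781^16)^2 ≡ 1013^2 = 1026169 ≡ 162 (mod 1439)
781^37 = 781^32 · 781^4 · 781^1 ≡ 162 · 406 · 781 ≡ 1388 (mod 1439).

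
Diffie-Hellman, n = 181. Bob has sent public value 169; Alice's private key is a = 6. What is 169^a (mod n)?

Shared key K = 169^6 mod 181.
169^1 ≡ 169 (mod 181)
169^2 = (169^1)^2 ≡ 169^2 = 28561 ≡ 144 (mod 181)
169^4 = (169^2)^2 ≡ 144^2 = 20736 ≡ 102 (mod 181)
169^6 = 169^4 · 169^2 ≡ 102 · 144 ≡ 27 (mod 181).

27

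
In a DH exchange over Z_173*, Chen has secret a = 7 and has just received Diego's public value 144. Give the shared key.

55

Shared key K = 144^7 mod 173.
144^1 ≡ 144 (mod 173)
144^2 = (144^1)^2 ≡ 144^2 = 20736 ≡ 149 (mod 173)
144^4 = (144^2)^2 ≡ 149^2 = 22201 ≡ 57 (mod 173)
144^7 = 144^4 · 144^2 · 144^1 ≡ 57 · 149 · 144 ≡ 55 (mod 173).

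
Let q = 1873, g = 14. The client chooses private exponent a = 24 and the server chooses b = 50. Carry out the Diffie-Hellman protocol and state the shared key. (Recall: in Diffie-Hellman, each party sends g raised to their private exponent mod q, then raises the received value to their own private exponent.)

917

The client sends A = g^a mod q = 14^24 mod 1873.
14^1 ≡ 14 (mod 1873)
14^2 = (14^1)^2 ≡ 14^2 = 196 ≡ 196 (mod 1873)
14^4 = (14^2)^2 ≡ 196^2 = 38416 ≡ 956 (mod 1873)
14^8 = (14^4)^2 ≡ 956^2 = 913936 ≡ 1785 (mod 1873)
14^16 = (14^8)^2 ≡ 1785^2 = 3186225 ≡ 252 (mod 1873)
14^24 = 14^16 · 14^8 ≡ 252 · 1785 ≡ 300 (mod 1873).
So A = 300. The server then computes K = A^b mod q = 300^50 mod 1873.
300^1 ≡ 300 (mod 1873)
300^2 = (300^1)^2 ≡ 300^2 = 90000 ≡ 96 (mod 1873)
300^4 = (300^2)^2 ≡ 96^2 = 9216 ≡ 1724 (mod 1873)
300^8 = (300^4)^2 ≡ 1724^2 = 2972176 ≡ 1598 (mod 1873)
300^16 = (300^8)^2 ≡ 1598^2 = 2553604 ≡ 705 (mod 1873)
300^32 = (300^16)^2 ≡ 705^2 = 497025 ≡ 680 (mod 1873)
300^50 = 300^32 · 300^16 · 300^2 ≡ 680 · 705 · 96 ≡ 917 (mod 1873).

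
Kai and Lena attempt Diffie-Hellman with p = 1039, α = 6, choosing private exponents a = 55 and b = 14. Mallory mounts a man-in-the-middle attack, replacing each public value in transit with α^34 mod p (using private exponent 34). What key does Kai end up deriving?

Kai receives Mallory's public value M = 6^34 mod 1039 instead of the honest one.
6^1 ≡ 6 (mod 1039)
6^2 = (6^1)^2 ≡ 6^2 = 36 ≡ 36 (mod 1039)
6^4 = (6^2)^2 ≡ 36^2 = 1296 ≡ 257 (mod 1039)
6^8 = (6^4)^2 ≡ 257^2 = 66049 ≡ 592 (mod 1039)
6^16 = (6^8)^2 ≡ 592^2 = 350464 ≡ 321 (mod 1039)
6^32 = (6^16)^2 ≡ 321^2 = 103041 ≡ 180 (mod 1039)
6^34 = 6^32 · 6^2 ≡ 180 · 36 ≡ 246 (mod 1039).
So M = 246. Kai computes K = M^55 mod 1039.
246^1 ≡ 246 (mod 1039)
246^2 = (246^1)^2 ≡ 246^2 = 60516 ≡ 254 (mod 1039)
246^4 = (246^2)^2 ≡ 254^2 = 64516 ≡ 98 (mod 1039)
246^8 = (246^4)^2 ≡ 98^2 = 9604 ≡ 253 (mod 1039)
246^16 = (246^8)^2 ≡ 253^2 = 64009 ≡ 630 (mod 1039)
246^32 = (246^16)^2 ≡ 630^2 = 396900 ≡ 2 (mod 1039)
246^55 = 246^32 · 246^16 · 246^4 · 246^2 · 246^1 ≡ 2 · 630 · 98 · 254 · 246 ≡ 713 (mod 1039).

713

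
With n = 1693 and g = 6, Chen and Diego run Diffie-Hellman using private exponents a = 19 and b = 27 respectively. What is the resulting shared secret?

68

Diego sends B = g^b mod n = 6^27 mod 1693.
6^1 ≡ 6 (mod 1693)
6^2 = (6^1)^2 ≡ 6^2 = 36 ≡ 36 (mod 1693)
6^4 = (6^2)^2 ≡ 36^2 = 1296 ≡ 1296 (mod 1693)
6^8 = (6^4)^2 ≡ 1296^2 = 1679616 ≡ 160 (mod 1693)
6^16 = (6^8)^2 ≡ 160^2 = 25600 ≡ 205 (mod 1693)
6^27 = 6^16 · 6^8 · 6^2 · 6^1 ≡ 205 · 160 · 36 · 6 ≡ 1288 (mod 1693).
So B = 1288. Chen then computes K = B^a mod n = 1288^19 mod 1693.
1288^1 ≡ 1288 (mod 1693)
1288^2 = (1288^1)^2 ≡ 1288^2 = 1658944 ≡ 1497 (mod 1693)
1288^4 = (1288^2)^2 ≡ 1497^2 = 2241009 ≡ 1170 (mod 1693)
1288^8 = (1288^4)^2 ≡ 1170^2 = 1368900 ≡ 956 (mod 1693)
1288^16 = (1288^8)^2 ≡ 956^2 = 913936 ≡ 1409 (mod 1693)
1288^19 = 1288^16 · 1288^2 · 1288^1 ≡ 1409 · 1497 · 1288 ≡ 68 (mod 1693).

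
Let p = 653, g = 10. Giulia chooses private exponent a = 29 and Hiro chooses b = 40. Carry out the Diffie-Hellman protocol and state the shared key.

114

Hiro sends B = g^b mod p = 10^40 mod 653.
10^1 ≡ 10 (mod 653)
10^2 = (10^1)^2 ≡ 10^2 = 100 ≡ 100 (mod 653)
10^4 = (10^2)^2 ≡ 100^2 = 10000 ≡ 205 (mod 653)
10^8 = (10^4)^2 ≡ 205^2 = 42025 ≡ 233 (mod 653)
10^16 = (10^8)^2 ≡ 233^2 = 54289 ≡ 90 (mod 653)
10^32 = (10^16)^2 ≡ 90^2 = 8100 ≡ 264 (mod 653)
10^40 = 10^32 · 10^8 ≡ 264 · 233 ≡ 130 (mod 653).
So B = 130. Giulia then computes K = B^a mod p = 130^29 mod 653.
130^1 ≡ 130 (mod 653)
130^2 = (130^1)^2 ≡ 130^2 = 16900 ≡ 575 (mod 653)
130^4 = (130^2)^2 ≡ 575^2 = 330625 ≡ 207 (mod 653)
130^8 = (130^4)^2 ≡ 207^2 = 42849 ≡ 404 (mod 653)
130^16 = (130^8)^2 ≡ 404^2 = 163216 ≡ 619 (mod 653)
130^29 = 130^16 · 130^8 · 130^4 · 130^1 ≡ 619 · 404 · 207 · 130 ≡ 114 (mod 653).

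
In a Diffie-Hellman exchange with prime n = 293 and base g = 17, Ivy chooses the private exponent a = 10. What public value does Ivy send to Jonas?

Public value = 17^10 mod 293.
17^1 ≡ 17 (mod 293)
17^2 = (17^1)^2 ≡ 17^2 = 289 ≡ 289 (mod 293)
17^4 = (17^2)^2 ≡ 289^2 = 83521 ≡ 16 (mod 293)
17^8 = (17^4)^2 ≡ 16^2 = 256 ≡ 256 (mod 293)
17^10 = 17^8 · 17^2 ≡ 256 · 289 ≡ 148 (mod 293).

148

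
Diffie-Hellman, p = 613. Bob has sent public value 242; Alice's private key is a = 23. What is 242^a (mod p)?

559

Shared key K = 242^23 mod 613.
242^1 ≡ 242 (mod 613)
242^2 = (242^1)^2 ≡ 242^2 = 58564 ≡ 329 (mod 613)
242^4 = (242^2)^2 ≡ 329^2 = 108241 ≡ 353 (mod 613)
242^8 = (242^4)^2 ≡ 353^2 = 124609 ≡ 170 (mod 613)
242^16 = (242^8)^2 ≡ 170^2 = 28900 ≡ 89 (mod 613)
242^23 = 242^16 · 242^4 · 242^2 · 242^1 ≡ 89 · 353 · 329 · 242 ≡ 559 (mod 613).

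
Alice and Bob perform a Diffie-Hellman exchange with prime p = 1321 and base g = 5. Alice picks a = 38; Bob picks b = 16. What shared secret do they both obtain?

458

Bob sends B = g^b mod p = 5^16 mod 1321.
5^1 ≡ 5 (mod 1321)
5^2 = (5^1)^2 ≡ 5^2 = 25 ≡ 25 (mod 1321)
5^4 = (5^2)^2 ≡ 25^2 = 625 ≡ 625 (mod 1321)
5^8 = (5^4)^2 ≡ 625^2 = 390625 ≡ 930 (mod 1321)
5^16 = (5^8)^2 ≡ 930^2 = 864900 ≡ 966 (mod 1321)
So B = 966. Alice then computes K = B^a mod p = 966^38 mod 1321.
966^1 ≡ 966 (mod 1321)
966^2 = (966^1)^2 ≡ 966^2 = 933156 ≡ 530 (mod 1321)
966^4 = (966^2)^2 ≡ 530^2 = 280900 ≡ 848 (mod 1321)
966^8 = (966^4)^2 ≡ 848^2 = 719104 ≡ 480 (mod 1321)
966^16 = (966^8)^2 ≡ 480^2 = 230400 ≡ 546 (mod 1321)
966^32 = (966^16)^2 ≡ 546^2 = 298116 ≡ 891 (mod 1321)
966^38 = 966^32 · 966^4 · 966^2 ≡ 891 · 848 · 530 ≡ 458 (mod 1321).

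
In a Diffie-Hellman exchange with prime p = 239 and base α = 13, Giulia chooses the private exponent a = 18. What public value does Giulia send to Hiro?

145

Public value = 13^18 (mod 239).
13^1 ≡ 13 (mod 239)
13^2 = (13^1)^2 ≡ 13^2 = 169 ≡ 169 (mod 239)
13^4 = (13^2)^2 ≡ 169^2 = 28561 ≡ 120 (mod 239)
13^8 = (13^4)^2 ≡ 120^2 = 14400 ≡ 60 (mod 239)
13^16 = (13^8)^2 ≡ 60^2 = 3600 ≡ 15 (mod 239)
13^18 = 13^16 · 13^2 ≡ 15 · 169 ≡ 145 (mod 239).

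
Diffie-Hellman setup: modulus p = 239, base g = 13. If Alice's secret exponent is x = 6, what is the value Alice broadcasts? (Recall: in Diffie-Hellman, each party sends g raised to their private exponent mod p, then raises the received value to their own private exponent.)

204

Public value = 13^6 mod 239.
13^1 ≡ 13 (mod 239)
13^2 = (13^1)^2 ≡ 13^2 = 169 ≡ 169 (mod 239)
13^4 = (13^2)^2 ≡ 169^2 = 28561 ≡ 120 (mod 239)
13^6 = 13^4 · 13^2 ≡ 120 · 169 ≡ 204 (mod 239).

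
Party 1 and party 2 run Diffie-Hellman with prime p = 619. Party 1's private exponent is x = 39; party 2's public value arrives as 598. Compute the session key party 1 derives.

92

Shared key K = 598^39 mod 619.
598^1 ≡ 598 (mod 619)
598^2 = (598^1)^2 ≡ 598^2 = 357604 ≡ 441 (mod 619)
598^4 = (598^2)^2 ≡ 441^2 = 194481 ≡ 115 (mod 619)
598^8 = (598^4)^2 ≡ 115^2 = 13225 ≡ 226 (mod 619)
598^16 = (598^8)^2 ≡ 226^2 = 51076 ≡ 318 (mod 619)
598^32 = (598^16)^2 ≡ 318^2 = 101124 ≡ 227 (mod 619)
598^39 = 598^32 · 598^4 · 598^2 · 598^1 ≡ 227 · 115 · 441 · 598 ≡ 92 (mod 619).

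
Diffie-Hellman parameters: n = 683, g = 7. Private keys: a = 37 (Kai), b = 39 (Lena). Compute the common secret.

387

Lena sends B = g^b mod n = 7^39 mod 683.
7^1 ≡ 7 (mod 683)
7^2 = (7^1)^2 ≡ 7^2 = 49 ≡ 49 (mod 683)
7^4 = (7^2)^2 ≡ 49^2 = 2401 ≡ 352 (mod 683)
7^8 = (7^4)^2 ≡ 352^2 = 123904 ≡ 281 (mod 683)
7^16 = (7^8)^2 ≡ 281^2 = 78961 ≡ 416 (mod 683)
7^32 = (7^16)^2 ≡ 416^2 = 173056 ≡ 257 (mod 683)
7^39 = 7^32 · 7^4 · 7^2 · 7^1 ≡ 257 · 352 · 49 · 7 ≡ 462 (mod 683).
So B = 462. Kai then computes K = B^a mod n = 462^37 mod 683.
462^1 ≡ 462 (mod 683)
462^2 = (462^1)^2 ≡ 462^2 = 213444 ≡ 348 (mod 683)
462^4 = (462^2)^2 ≡ 348^2 = 121104 ≡ 213 (mod 683)
462^8 = (462^4)^2 ≡ 213^2 = 45369 ≡ 291 (mod 683)
462^16 = (462^8)^2 ≡ 291^2 = 84681 ≡ 672 (mod 683)
462^32 = (462^16)^2 ≡ 672^2 = 451584 ≡ 121 (mod 683)
462^37 = 462^32 · 462^4 · 462^1 ≡ 121 · 213 · 462 ≡ 387 (mod 683).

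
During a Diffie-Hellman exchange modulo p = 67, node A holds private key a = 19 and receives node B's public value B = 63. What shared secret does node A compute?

Shared key K = 63^19 mod 67.
63^1 ≡ 63 (mod 67)
63^2 = (63^1)^2 ≡ 63^2 = 3969 ≡ 16 (mod 67)
63^4 = (63^2)^2 ≡ 16^2 = 256 ≡ 55 (mod 67)
63^8 = (63^4)^2 ≡ 55^2 = 3025 ≡ 10 (mod 67)
63^16 = (63^8)^2 ≡ 10^2 = 100 ≡ 33 (mod 67)
63^19 = 63^16 · 63^2 · 63^1 ≡ 33 · 16 · 63 ≡ 32 (mod 67).

32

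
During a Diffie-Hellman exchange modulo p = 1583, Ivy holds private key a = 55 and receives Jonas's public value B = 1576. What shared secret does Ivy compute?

328

Shared key K = 1576^55 mod 1583.
1576^1 ≡ 1576 (mod 1583)
1576^2 = (1576^1)^2 ≡ 1576^2 = 2483776 ≡ 49 (mod 1583)
1576^4 = (1576^2)^2 ≡ 49^2 = 2401 ≡ 818 (mod 1583)
1576^8 = (1576^4)^2 ≡ 818^2 = 669124 ≡ 1098 (mod 1583)
1576^16 = (1576^8)^2 ≡ 1098^2 = 1205604 ≡ 941 (mod 1583)
1576^32 = (1576^16)^2 ≡ 941^2 = 885481 ≡ 584 (mod 1583)
1576^55 = 1576^32 · 1576^16 · 1576^4 · 1576^2 · 1576^1 ≡ 584 · 941 · 818 · 49 · 1576 ≡ 328 (mod 1583).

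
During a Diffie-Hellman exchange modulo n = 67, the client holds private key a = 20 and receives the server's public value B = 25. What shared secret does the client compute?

Shared key K = 25^20 mod 67.
25^1 ≡ 25 (mod 67)
25^2 = (25^1)^2 ≡ 25^2 = 625 ≡ 22 (mod 67)
25^4 = (25^2)^2 ≡ 22^2 = 484 ≡ 15 (mod 67)
25^8 = (25^4)^2 ≡ 15^2 = 225 ≡ 24 (mod 67)
25^16 = (25^8)^2 ≡ 24^2 = 576 ≡ 40 (mod 67)
25^20 = 25^16 · 25^4 ≡ 40 · 15 ≡ 64 (mod 67).

64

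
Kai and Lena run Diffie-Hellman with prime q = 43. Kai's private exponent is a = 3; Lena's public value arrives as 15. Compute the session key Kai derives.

Shared key K = 15^3 mod 43.
15^1 ≡ 15 (mod 43)
15^2 = (15^1)^2 ≡ 15^2 = 225 ≡ 10 (mod 43)
15^3 = 15^2 · 15^1 ≡ 10 · 15 ≡ 21 (mod 43).

21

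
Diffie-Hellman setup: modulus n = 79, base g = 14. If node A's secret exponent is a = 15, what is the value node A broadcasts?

41

Public value = 14^15 mod 79.
14^1 ≡ 14 (mod 79)
14^2 = (14^1)^2 ≡ 14^2 = 196 ≡ 38 (mod 79)
14^4 = (14^2)^2 ≡ 38^2 = 1444 ≡ 22 (mod 79)
14^8 = (14^4)^2 ≡ 22^2 = 484 ≡ 10 (mod 79)
14^15 = 14^8 · 14^4 · 14^2 · 14^1 ≡ 10 · 22 · 38 · 14 ≡ 41 (mod 79).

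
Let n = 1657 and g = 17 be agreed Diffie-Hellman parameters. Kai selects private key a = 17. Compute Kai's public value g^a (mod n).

Public value = 17^17 (mod 1657).
17^1 ≡ 17 (mod 1657)
17^2 = (17^1)^2 ≡ 17^2 = 289 ≡ 289 (mod 1657)
17^4 = (17^2)^2 ≡ 289^2 = 83521 ≡ 671 (mod 1657)
17^8 = (17^4)^2 ≡ 671^2 = 450241 ≡ 1194 (mod 1657)
17^16 = (17^8)^2 ≡ 1194^2 = 1425636 ≡ 616 (mod 1657)
17^17 = 17^16 · 17^1 ≡ 616 · 17 ≡ 530 (mod 1657).

530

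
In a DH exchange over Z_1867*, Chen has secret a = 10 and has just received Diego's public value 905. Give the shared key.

Shared key K = 905^10 mod 1867.
905^1 ≡ 905 (mod 1867)
905^2 = (905^1)^2 ≡ 905^2 = 819025 ≡ 1279 (mod 1867)
905^4 = (905^2)^2 ≡ 1279^2 = 1635841 ≡ 349 (mod 1867)
905^8 = (905^4)^2 ≡ 349^2 = 121801 ≡ 446 (mod 1867)
905^10 = 905^8 · 905^2 ≡ 446 · 1279 ≡ 999 (mod 1867).

999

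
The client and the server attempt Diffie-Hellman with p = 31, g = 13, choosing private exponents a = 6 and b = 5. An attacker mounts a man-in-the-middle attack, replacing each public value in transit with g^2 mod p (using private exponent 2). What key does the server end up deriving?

5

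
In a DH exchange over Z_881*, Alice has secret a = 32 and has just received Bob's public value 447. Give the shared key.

237

Shared key K = 447^32 mod 881.
447^1 ≡ 447 (mod 881)
447^2 = (447^1)^2 ≡ 447^2 = 199809 ≡ 703 (mod 881)
447^4 = (447^2)^2 ≡ 703^2 = 494209 ≡ 849 (mod 881)
447^8 = (447^4)^2 ≡ 849^2 = 720801 ≡ 143 (mod 881)
447^16 = (447^8)^2 ≡ 143^2 = 20449 ≡ 186 (mod 881)
447^32 = (447^16)^2 ≡ 186^2 = 34596 ≡ 237 (mod 881)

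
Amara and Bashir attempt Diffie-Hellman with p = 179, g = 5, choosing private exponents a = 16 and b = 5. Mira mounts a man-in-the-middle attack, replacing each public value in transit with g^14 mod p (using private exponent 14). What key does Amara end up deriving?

Amara receives Mira's public value M = 5^14 mod 179 instead of the honest one.
5^1 ≡ 5 (mod 179)
5^2 = (5^1)^2 ≡ 5^2 = 25 ≡ 25 (mod 179)
5^4 = (5^2)^2 ≡ 25^2 = 625 ≡ 88 (mod 179)
5^8 = (5^4)^2 ≡ 88^2 = 7744 ≡ 47 (mod 179)
5^14 = 5^8 · 5^4 · 5^2 ≡ 47 · 88 · 25 ≡ 117 (mod 179).
So M = 117. Amara computes K = M^16 mod 179.
117^1 ≡ 117 (mod 179)
117^2 = (117^1)^2 ≡ 117^2 = 13689 ≡ 85 (mod 179)
117^4 = (117^2)^2 ≡ 85^2 = 7225 ≡ 65 (mod 179)
117^8 = (117^4)^2 ≡ 65^2 = 4225 ≡ 108 (mod 179)
117^16 = (117^8)^2 ≡ 108^2 = 11664 ≡ 29 (mod 179)

29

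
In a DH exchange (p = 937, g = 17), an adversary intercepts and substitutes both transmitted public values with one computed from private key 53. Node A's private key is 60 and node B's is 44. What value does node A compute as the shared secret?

61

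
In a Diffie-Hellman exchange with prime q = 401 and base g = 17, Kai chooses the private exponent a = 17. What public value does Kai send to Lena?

105

Public value = 17^17 (mod 401).
17^1 ≡ 17 (mod 401)
17^2 = (17^1)^2 ≡ 17^2 = 289 ≡ 289 (mod 401)
17^4 = (17^2)^2 ≡ 289^2 = 83521 ≡ 113 (mod 401)
17^8 = (17^4)^2 ≡ 113^2 = 12769 ≡ 338 (mod 401)
17^16 = (17^8)^2 ≡ 338^2 = 114244 ≡ 360 (mod 401)
17^17 = 17^16 · 17^1 ≡ 360 · 17 ≡ 105 (mod 401).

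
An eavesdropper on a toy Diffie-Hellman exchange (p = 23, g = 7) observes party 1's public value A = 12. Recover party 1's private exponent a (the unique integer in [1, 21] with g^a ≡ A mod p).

8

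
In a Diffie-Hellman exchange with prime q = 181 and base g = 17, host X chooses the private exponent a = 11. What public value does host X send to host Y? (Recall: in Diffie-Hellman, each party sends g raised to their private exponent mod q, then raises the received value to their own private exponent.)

Public value = 17^11 (mod 181).
17^1 ≡ 17 (mod 181)
17^2 = (17^1)^2 ≡ 17^2 = 289 ≡ 108 (mod 181)
17^4 = (17^2)^2 ≡ 108^2 = 11664 ≡ 80 (mod 181)
17^8 = (17^4)^2 ≡ 80^2 = 6400 ≡ 65 (mod 181)
17^11 = 17^8 · 17^2 · 17^1 ≡ 65 · 108 · 17 ≡ 61 (mod 181).

61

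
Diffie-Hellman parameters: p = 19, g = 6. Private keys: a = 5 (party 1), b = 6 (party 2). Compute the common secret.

7

Party 1 sends A = g^a mod p = 6^5 mod 19.
6^1 ≡ 6 (mod 19)
6^2 = (6^1)^2 ≡ 6^2 = 36 ≡ 17 (mod 19)
6^4 = (6^2)^2 ≡ 17^2 = 289 ≡ 4 (mod 19)
6^5 = 6^4 · 6^1 ≡ 4 · 6 ≡ 5 (mod 19).
So A = 5. Party 2 then computes K = A^b mod p = 5^6 mod 19.
5^1 ≡ 5 (mod 19)
5^2 = (5^1)^2 ≡ 5^2 = 25 ≡ 6 (mod 19)
5^4 = (5^2)^2 ≡ 6^2 = 36 ≡ 17 (mod 19)
5^6 = 5^4 · 5^2 ≡ 17 · 6 ≡ 7 (mod 19).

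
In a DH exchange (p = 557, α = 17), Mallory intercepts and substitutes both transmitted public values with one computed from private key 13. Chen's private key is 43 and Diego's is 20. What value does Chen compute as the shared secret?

457

Chen receives Mallory's public value M = 17^13 mod 557 instead of the honest one.
17^1 ≡ 17 (mod 557)
17^2 = (17^1)^2 ≡ 17^2 = 289 ≡ 289 (mod 557)
17^4 = (17^2)^2 ≡ 289^2 = 83521 ≡ 528 (mod 557)
17^8 = (17^4)^2 ≡ 528^2 = 278784 ≡ 284 (mod 557)
17^13 = 17^8 · 17^4 · 17^1 ≡ 284 · 528 · 17 ≡ 352 (mod 557).
So M = 352. Chen computes K = M^43 mod 557.
352^1 ≡ 352 (mod 557)
352^2 = (352^1)^2 ≡ 352^2 = 123904 ≡ 250 (mod 557)
352^4 = (352^2)^2 ≡ 250^2 = 62500 ≡ 116 (mod 557)
352^8 = (352^4)^2 ≡ 116^2 = 13456 ≡ 88 (mod 557)
352^16 = (352^8)^2 ≡ 88^2 = 7744 ≡ 503 (mod 557)
352^32 = (352^16)^2 ≡ 503^2 = 253009 ≡ 131 (mod 557)
352^43 = 352^32 · 352^8 · 352^2 · 352^1 ≡ 131 · 88 · 250 · 352 ≡ 457 (mod 557).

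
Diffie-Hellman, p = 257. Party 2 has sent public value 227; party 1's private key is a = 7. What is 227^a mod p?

Shared key K = 227^7 mod 257.
227^1 ≡ 227 (mod 257)
227^2 = (227^1)^2 ≡ 227^2 = 51529 ≡ 129 (mod 257)
227^4 = (227^2)^2 ≡ 129^2 = 16641 ≡ 193 (mod 257)
227^7 = 227^4 · 227^2 · 227^1 ≡ 193 · 129 · 227 ≡ 189 (mod 257).

189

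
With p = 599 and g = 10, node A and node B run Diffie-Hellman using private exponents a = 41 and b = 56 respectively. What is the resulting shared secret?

Node A sends A = g^a mod p = 10^41 mod 599.
10^1 ≡ 10 (mod 599)
10^2 = (10^1)^2 ≡ 10^2 = 100 ≡ 100 (mod 599)
10^4 = (10^2)^2 ≡ 100^2 = 10000 ≡ 416 (mod 599)
10^8 = (10^4)^2 ≡ 416^2 = 173056 ≡ 544 (mod 599)
10^16 = (10^8)^2 ≡ 544^2 = 295936 ≡ 30 (mod 599)
10^32 = (10^16)^2 ≡ 30^2 = 900 ≡ 301 (mod 599)
10^41 = 10^32 · 10^8 · 10^1 ≡ 301 · 544 · 10 ≡ 373 (mod 599).
So A = 373. Node B then computes K = A^b mod p = 373^56 mod 599.
373^1 ≡ 373 (mod 599)
373^2 = (373^1)^2 ≡ 373^2 = 139129 ≡ 161 (mod 599)
373^4 = (373^2)^2 ≡ 161^2 = 25921 ≡ 164 (mod 599)
373^8 = (373^4)^2 ≡ 164^2 = 26896 ≡ 540 (mod 599)
373^16 = (373^8)^2 ≡ 540^2 = 291600 ≡ 486 (mod 599)
373^32 = (373^16)^2 ≡ 486^2 = 236196 ≡ 190 (mod 599)
373^56 = 373^32 · 373^16 · 373^8 ≡ 190 · 486 · 540 ≡ 444 (mod 599).

444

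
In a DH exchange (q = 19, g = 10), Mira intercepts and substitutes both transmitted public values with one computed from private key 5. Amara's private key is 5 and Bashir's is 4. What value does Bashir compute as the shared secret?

Bashir receives Mira's public value M = 10^5 mod 19 instead of the honest one.
10^1 ≡ 10 (mod 19)
10^2 = (10^1)^2 ≡ 10^2 = 100 ≡ 5 (mod 19)
10^4 = (10^2)^2 ≡ 5^2 = 25 ≡ 6 (mod 19)
10^5 = 10^4 · 10^1 ≡ 6 · 10 ≡ 3 (mod 19).
So M = 3. Bashir computes K = M^4 mod 19.
3^1 ≡ 3 (mod 19)
3^2 = (3^1)^2 ≡ 3^2 = 9 ≡ 9 (mod 19)
3^4 = (3^2)^2 ≡ 9^2 = 81 ≡ 5 (mod 19)

5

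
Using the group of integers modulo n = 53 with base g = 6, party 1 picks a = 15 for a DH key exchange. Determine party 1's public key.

Public value = 6^15 (mod 53).
6^1 ≡ 6 (mod 53)
6^2 = (6^1)^2 ≡ 6^2 = 36 ≡ 36 (mod 53)
6^4 = (6^2)^2 ≡ 36^2 = 1296 ≡ 24 (mod 53)
6^8 = (6^4)^2 ≡ 24^2 = 576 ≡ 46 (mod 53)
6^15 = 6^8 · 6^4 · 6^2 · 6^1 ≡ 46 · 24 · 36 · 6 ≡ 17 (mod 53).

17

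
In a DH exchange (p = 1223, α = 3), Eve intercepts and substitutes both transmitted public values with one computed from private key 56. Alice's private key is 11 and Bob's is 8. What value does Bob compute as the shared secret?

348

Bob receives Eve's public value M = 3^56 mod 1223 instead of the honest one.
3^1 ≡ 3 (mod 1223)
3^2 = (3^1)^2 ≡ 3^2 = 9 ≡ 9 (mod 1223)
3^4 = (3^2)^2 ≡ 9^2 = 81 ≡ 81 (mod 1223)
3^8 = (3^4)^2 ≡ 81^2 = 6561 ≡ 446 (mod 1223)
3^16 = (3^8)^2 ≡ 446^2 = 198916 ≡ 790 (mod 1223)
3^32 = (3^16)^2 ≡ 790^2 = 624100 ≡ 370 (mod 1223)
3^56 = 3^32 · 3^16 · 3^8 ≡ 370 · 790 · 446 ≡ 115 (mod 1223).
So M = 115. Bob computes K = M^8 mod 1223.
115^1 ≡ 115 (mod 1223)
115^2 = (115^1)^2 ≡ 115^2 = 13225 ≡ 995 (mod 1223)
115^4 = (115^2)^2 ≡ 995^2 = 990025 ≡ 618 (mod 1223)
115^8 = (115^4)^2 ≡ 618^2 = 381924 ≡ 348 (mod 1223)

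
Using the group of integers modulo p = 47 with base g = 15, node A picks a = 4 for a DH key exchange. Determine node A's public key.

6

Public value = 15^4 mod 47.
15^1 ≡ 15 (mod 47)
15^2 = (15^1)^2 ≡ 15^2 = 225 ≡ 37 (mod 47)
15^4 = (15^2)^2 ≡ 37^2 = 1369 ≡ 6 (mod 47)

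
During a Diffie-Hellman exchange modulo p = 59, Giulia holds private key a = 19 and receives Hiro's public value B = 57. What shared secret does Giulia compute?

Shared key K = 57^19 mod 59.
57^1 ≡ 57 (mod 59)
57^2 = (57^1)^2 ≡ 57^2 = 3249 ≡ 4 (mod 59)
57^4 = (57^2)^2 ≡ 4^2 = 16 ≡ 16 (mod 59)
57^8 = (57^4)^2 ≡ 16^2 = 256 ≡ 20 (mod 59)
57^16 = (57^8)^2 ≡ 20^2 = 400 ≡ 46 (mod 59)
57^19 = 57^16 · 57^2 · 57^1 ≡ 46 · 4 · 57 ≡ 45 (mod 59).

45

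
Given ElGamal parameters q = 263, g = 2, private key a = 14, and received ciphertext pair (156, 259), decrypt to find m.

154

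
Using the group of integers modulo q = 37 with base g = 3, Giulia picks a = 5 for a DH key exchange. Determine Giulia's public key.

21

Public value = 3^5 mod 37.
3^1 ≡ 3 (mod 37)
3^2 = (3^1)^2 ≡ 3^2 = 9 ≡ 9 (mod 37)
3^4 = (3^2)^2 ≡ 9^2 = 81 ≡ 7 (mod 37)
3^5 = 3^4 · 3^1 ≡ 7 · 3 ≡ 21 (mod 37).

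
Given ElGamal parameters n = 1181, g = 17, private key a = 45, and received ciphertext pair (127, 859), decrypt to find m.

697

Shared mask s = c₁^a mod n = 127^45 mod 1181.
127^1 ≡ 127 (mod 1181)
127^2 = (127^1)^2 ≡ 127^2 = 16129 ≡ 776 (mod 1181)
127^4 = (127^2)^2 ≡ 776^2 = 602176 ≡ 1047 (mod 1181)
127^8 = (127^4)^2 ≡ 1047^2 = 1096209 ≡ 241 (mod 1181)
127^16 = (127^8)^2 ≡ 241^2 = 58081 ≡ 212 (mod 1181)
127^32 = (127^16)^2 ≡ 212^2 = 44944 ≡ 66 (mod 1181)
127^45 = 127^32 · 127^8 · 127^4 · 127^1 ≡ 66 · 241 · 1047 · 127 ≡ 435 (mod 1181).
So s = 435; s⁻¹ ≡ 581 (mod 1181).
m = c₂ · s⁻¹ mod 1181 = 859 · 581 mod 1181 = 697.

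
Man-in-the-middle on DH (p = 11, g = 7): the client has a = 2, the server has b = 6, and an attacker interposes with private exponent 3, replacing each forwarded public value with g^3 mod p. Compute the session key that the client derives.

4

The client receives an attacker's public value M = 7^3 mod 11 instead of the honest one.
7^1 ≡ 7 (mod 11)
7^2 = (7^1)^2 ≡ 7^2 = 49 ≡ 5 (mod 11)
7^3 = 7^2 · 7^1 ≡ 5 · 7 ≡ 2 (mod 11).
So M = 2. The client computes K = M^2 mod 11.
2^1 ≡ 2 (mod 11)
2^2 = (2^1)^2 ≡ 2^2 = 4 ≡ 4 (mod 11)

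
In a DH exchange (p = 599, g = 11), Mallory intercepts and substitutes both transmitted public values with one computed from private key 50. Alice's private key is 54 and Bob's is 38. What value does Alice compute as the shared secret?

Alice receives Mallory's public value M = 11^50 mod 599 instead of the honest one.
11^1 ≡ 11 (mod 599)
11^2 = (11^1)^2 ≡ 11^2 = 121 ≡ 121 (mod 599)
11^4 = (11^2)^2 ≡ 121^2 = 14641 ≡ 265 (mod 599)
11^8 = (11^4)^2 ≡ 265^2 = 70225 ≡ 142 (mod 599)
11^16 = (11^8)^2 ≡ 142^2 = 20164 ≡ 397 (mod 599)
11^32 = (11^16)^2 ≡ 397^2 = 157609 ≡ 72 (mod 599)
11^50 = 11^32 · 11^16 · 11^2 ≡ 72 · 397 · 121 ≡ 38 (mod 599).
So M = 38. Alice computes K = M^54 mod 599.
38^1 ≡ 38 (mod 599)
38^2 = (38^1)^2 ≡ 38^2 = 1444 ≡ 246 (mod 599)
38^4 = (38^2)^2 ≡ 246^2 = 60516 ≡ 17 (mod 599)
38^8 = (38^4)^2 ≡ 17^2 = 289 ≡ 289 (mod 599)
38^16 = (38^8)^2 ≡ 289^2 = 83521 ≡ 260 (mod 599)
38^32 = (38^16)^2 ≡ 260^2 = 67600 ≡ 512 (mod 599)
38^54 = 38^32 · 38^16 · 38^4 · 38^2 ≡ 512 · 260 · 17 · 246 ≡ 235 (mod 599).

235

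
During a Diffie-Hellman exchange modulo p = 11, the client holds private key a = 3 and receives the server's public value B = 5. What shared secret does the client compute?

4

Shared key K = 5^3 mod 11.
5^1 ≡ 5 (mod 11)
5^2 = (5^1)^2 ≡ 5^2 = 25 ≡ 3 (mod 11)
5^3 = 5^2 · 5^1 ≡ 3 · 5 ≡ 4 (mod 11).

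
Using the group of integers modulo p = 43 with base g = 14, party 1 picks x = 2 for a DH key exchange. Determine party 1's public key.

24

Public value = 14^2 (mod 43).
14^1 ≡ 14 (mod 43)
14^2 = (14^1)^2 ≡ 14^2 = 196 ≡ 24 (mod 43)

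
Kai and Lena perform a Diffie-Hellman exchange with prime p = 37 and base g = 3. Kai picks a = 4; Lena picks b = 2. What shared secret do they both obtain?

12

Lena sends B = g^b mod p = 3^2 mod 37.
3^1 ≡ 3 (mod 37)
3^2 = (3^1)^2 ≡ 3^2 = 9 ≡ 9 (mod 37)
So B = 9. Kai then computes K = B^a mod p = 9^4 mod 37.
9^1 ≡ 9 (mod 37)
9^2 = (9^1)^2 ≡ 9^2 = 81 ≡ 7 (mod 37)
9^4 = (9^2)^2 ≡ 7^2 = 49 ≡ 12 (mod 37)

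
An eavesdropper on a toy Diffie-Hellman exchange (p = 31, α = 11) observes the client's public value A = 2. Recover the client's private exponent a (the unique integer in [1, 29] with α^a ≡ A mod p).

18

Try successive powers of 11 modulo 31:
11^1 ≡ 11
11^2 ≡ 28
11^3 ≡ 29
11^4 ≡ 9
11^5 ≡ 6
11^6 ≡ 4
11^7 ≡ 13
11^8 ≡ 19
11^9 ≡ 23
11^10 ≡ 5
11^11 ≡ 24
11^12 ≡ 16
11^13 ≡ 21
11^14 ≡ 14
11^15 ≡ 30
11^16 ≡ 20
11^17 ≡ 3
11^18 ≡ 2
Found: a = 18.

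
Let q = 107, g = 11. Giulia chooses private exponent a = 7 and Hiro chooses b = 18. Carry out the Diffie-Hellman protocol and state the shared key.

Giulia sends A = g^a mod q = 11^7 mod 107.
11^1 ≡ 11 (mod 107)
11^2 = (11^1)^2 ≡ 11^2 = 121 ≡ 14 (mod 107)
11^4 = (11^2)^2 ≡ 14^2 = 196 ≡ 89 (mod 107)
11^7 = 11^4 · 11^2 · 11^1 ≡ 89 · 14 · 11 ≡ 10 (mod 107).
So A = 10. Hiro then computes K = A^b mod q = 10^18 mod 107.
10^1 ≡ 10 (mod 107)
10^2 = (10^1)^2 ≡ 10^2 = 100 ≡ 100 (mod 107)
10^4 = (10^2)^2 ≡ 100^2 = 10000 ≡ 49 (mod 107)
10^8 = (10^4)^2 ≡ 49^2 = 2401 ≡ 47 (mod 107)
10^16 = (10^8)^2 ≡ 47^2 = 2209 ≡ 69 (mod 107)
10^18 = 10^16 · 10^2 ≡ 69 · 100 ≡ 52 (mod 107).

52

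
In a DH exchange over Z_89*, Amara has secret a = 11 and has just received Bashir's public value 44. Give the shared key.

Shared key K = 44^11 mod 89.
44^1 ≡ 44 (mod 89)
44^2 = (44^1)^2 ≡ 44^2 = 1936 ≡ 67 (mod 89)
44^4 = (44^2)^2 ≡ 67^2 = 4489 ≡ 39 (mod 89)
44^8 = (44^4)^2 ≡ 39^2 = 1521 ≡ 8 (mod 89)
44^11 = 44^8 · 44^2 · 44^1 ≡ 8 · 67 · 44 ≡ 88 (mod 89).

88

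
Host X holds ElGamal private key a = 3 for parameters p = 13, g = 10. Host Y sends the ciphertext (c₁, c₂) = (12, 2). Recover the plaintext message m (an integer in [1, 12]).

11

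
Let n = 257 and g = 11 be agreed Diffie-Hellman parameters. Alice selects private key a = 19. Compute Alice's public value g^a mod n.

35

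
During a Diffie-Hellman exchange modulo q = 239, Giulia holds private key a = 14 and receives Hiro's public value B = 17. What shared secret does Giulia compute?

Shared key K = 17^14 mod 239.
17^1 ≡ 17 (mod 239)
17^2 = (17^1)^2 ≡ 17^2 = 289 ≡ 50 (mod 239)
17^4 = (17^2)^2 ≡ 50^2 = 2500 ≡ 110 (mod 239)
17^8 = (17^4)^2 ≡ 110^2 = 12100 ≡ 150 (mod 239)
17^14 = 17^8 · 17^4 · 17^2 ≡ 150 · 110 · 50 ≡ 211 (mod 239).

211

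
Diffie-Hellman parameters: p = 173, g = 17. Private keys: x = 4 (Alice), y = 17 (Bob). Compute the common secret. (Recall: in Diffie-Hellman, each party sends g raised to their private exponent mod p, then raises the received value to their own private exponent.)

118

Bob sends B = g^y mod p = 17^17 mod 173.
17^1 ≡ 17 (mod 173)
17^2 = (17^1)^2 ≡ 17^2 = 289 ≡ 116 (mod 173)
17^4 = (17^2)^2 ≡ 116^2 = 13456 ≡ 135 (mod 173)
17^8 = (17^4)^2 ≡ 135^2 = 18225 ≡ 60 (mod 173)
17^16 = (17^8)^2 ≡ 60^2 = 3600 ≡ 140 (mod 173)
17^17 = 17^16 · 17^1 ≡ 140 · 17 ≡ 131 (mod 173).
So B = 131. Alice then computes K = B^x mod p = 131^4 mod 173.
131^1 ≡ 131 (mod 173)
131^2 = (131^1)^2 ≡ 131^2 = 17161 ≡ 34 (mod 173)
131^4 = (131^2)^2 ≡ 34^2 = 1156 ≡ 118 (mod 173)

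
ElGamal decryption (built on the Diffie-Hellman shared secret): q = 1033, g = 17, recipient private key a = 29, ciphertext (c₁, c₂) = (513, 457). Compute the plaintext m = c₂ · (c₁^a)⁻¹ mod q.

191

Shared mask s = c₁^a mod q = 513^29 mod 1033.
513^1 ≡ 513 (mod 1033)
513^2 = (513^1)^2 ≡ 513^2 = 263169 ≡ 787 (mod 1033)
513^4 = (513^2)^2 ≡ 787^2 = 619369 ≡ 602 (mod 1033)
513^8 = (513^4)^2 ≡ 602^2 = 362404 ≡ 854 (mod 1033)
513^16 = (513^8)^2 ≡ 854^2 = 729316 ≡ 18 (mod 1033)
513^29 = 513^16 · 513^8 · 513^4 · 513^1 ≡ 18 · 854 · 602 · 513 ≡ 911 (mod 1033).
So s = 911; s⁻¹ ≡ 127 (mod 1033).
m = c₂ · s⁻¹ mod 1033 = 457 · 127 mod 1033 = 191.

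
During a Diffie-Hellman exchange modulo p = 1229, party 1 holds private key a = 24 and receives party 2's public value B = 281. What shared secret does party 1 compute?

Shared key K = 281^24 mod 1229.
281^1 ≡ 281 (mod 1229)
281^2 = (281^1)^2 ≡ 281^2 = 78961 ≡ 305 (mod 1229)
281^4 = (281^2)^2 ≡ 305^2 = 93025 ≡ 850 (mod 1229)
281^8 = (281^4)^2 ≡ 850^2 = 722500 ≡ 1077 (mod 1229)
281^16 = (281^8)^2 ≡ 1077^2 = 1159929 ≡ 982 (mod 1229)
281^24 = 281^16 · 281^8 ≡ 982 · 1077 ≡ 674 (mod 1229).

674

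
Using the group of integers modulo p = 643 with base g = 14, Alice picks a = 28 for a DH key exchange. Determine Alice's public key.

289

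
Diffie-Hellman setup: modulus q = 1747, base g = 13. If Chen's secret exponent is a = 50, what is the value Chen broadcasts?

Public value = 13^50 (mod 1747).
13^1 ≡ 13 (mod 1747)
13^2 = (13^1)^2 ≡ 13^2 = 169 ≡ 169 (mod 1747)
13^4 = (13^2)^2 ≡ 169^2 = 28561 ≡ 609 (mod 1747)
13^8 = (13^4)^2 ≡ 609^2 = 370881 ≡ 517 (mod 1747)
13^16 = (13^8)^2 ≡ 517^2 = 267289 ≡ 1745 (mod 1747)
13^32 = (13^16)^2 ≡ 1745^2 = 3045025 ≡ 4 (mod 1747)
13^50 = 13^32 · 13^16 · 13^2 ≡ 4 · 1745 · 169 ≡ 395 (mod 1747).

395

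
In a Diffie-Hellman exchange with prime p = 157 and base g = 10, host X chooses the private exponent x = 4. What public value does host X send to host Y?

Public value = 10^4 mod 157.
10^1 ≡ 10 (mod 157)
10^2 = (10^1)^2 ≡ 10^2 = 100 ≡ 100 (mod 157)
10^4 = (10^2)^2 ≡ 100^2 = 10000 ≡ 109 (mod 157)

109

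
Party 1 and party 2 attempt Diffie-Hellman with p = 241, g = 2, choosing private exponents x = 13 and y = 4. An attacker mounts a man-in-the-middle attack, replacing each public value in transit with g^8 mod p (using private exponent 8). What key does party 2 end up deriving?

Party 2 receives an attacker's public value M = 2^8 mod 241 instead of the honest one.
2^1 ≡ 2 (mod 241)
2^2 = (2^1)^2 ≡ 2^2 = 4 ≡ 4 (mod 241)
2^4 = (2^2)^2 ≡ 4^2 = 16 ≡ 16 (mod 241)
2^8 = (2^4)^2 ≡ 16^2 = 256 ≡ 15 (mod 241)
So M = 15. Party 2 computes K = M^4 mod 241.
15^1 ≡ 15 (mod 241)
15^2 = (15^1)^2 ≡ 15^2 = 225 ≡ 225 (mod 241)
15^4 = (15^2)^2 ≡ 225^2 = 50625 ≡ 15 (mod 241)

15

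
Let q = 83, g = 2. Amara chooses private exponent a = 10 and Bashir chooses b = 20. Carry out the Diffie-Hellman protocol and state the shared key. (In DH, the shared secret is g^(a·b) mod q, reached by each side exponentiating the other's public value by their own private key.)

70

Bashir sends B = g^b mod q = 2^20 mod 83.
2^1 ≡ 2 (mod 83)
2^2 = (2^1)^2 ≡ 2^2 = 4 ≡ 4 (mod 83)
2^4 = (2^2)^2 ≡ 4^2 = 16 ≡ 16 (mod 83)
2^8 = (2^4)^2 ≡ 16^2 = 256 ≡ 7 (mod 83)
2^16 = (2^8)^2 ≡ 7^2 = 49 ≡ 49 (mod 83)
2^20 = 2^16 · 2^4 ≡ 49 · 16 ≡ 37 (mod 83).
So B = 37. Amara then computes K = B^a mod q = 37^10 mod 83.
37^1 ≡ 37 (mod 83)
37^2 = (37^1)^2 ≡ 37^2 = 1369 ≡ 41 (mod 83)
37^4 = (37^2)^2 ≡ 41^2 = 1681 ≡ 21 (mod 83)
37^8 = (37^4)^2 ≡ 21^2 = 441 ≡ 26 (mod 83)
37^10 = 37^8 · 37^2 ≡ 26 · 41 ≡ 70 (mod 83).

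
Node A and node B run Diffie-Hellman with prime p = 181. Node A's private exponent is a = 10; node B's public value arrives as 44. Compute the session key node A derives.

62

Shared key K = 44^10 mod 181.
44^1 ≡ 44 (mod 181)
44^2 = (44^1)^2 ≡ 44^2 = 1936 ≡ 126 (mod 181)
44^4 = (44^2)^2 ≡ 126^2 = 15876 ≡ 129 (mod 181)
44^8 = (44^4)^2 ≡ 129^2 = 16641 ≡ 170 (mod 181)
44^10 = 44^8 · 44^2 ≡ 170 · 126 ≡ 62 (mod 181).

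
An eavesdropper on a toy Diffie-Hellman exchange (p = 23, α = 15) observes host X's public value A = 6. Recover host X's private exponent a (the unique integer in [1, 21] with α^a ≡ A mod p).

Try successive powers of 15 modulo 23:
15^1 ≡ 15
15^2 ≡ 18
15^3 ≡ 17
15^4 ≡ 2
15^5 ≡ 7
15^6 ≡ 13
15^7 ≡ 11
15^8 ≡ 4
15^9 ≡ 14
15^10 ≡ 3
15^11 ≡ 22
15^12 ≡ 8
15^13 ≡ 5
15^14 ≡ 6
Found: a = 14.

14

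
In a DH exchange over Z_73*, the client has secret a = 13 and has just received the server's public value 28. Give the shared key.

Shared key K = 28^13 mod 73.
28^1 ≡ 28 (mod 73)
28^2 = (28^1)^2 ≡ 28^2 = 784 ≡ 54 (mod 73)
28^4 = (28^2)^2 ≡ 54^2 = 2916 ≡ 69 (mod 73)
28^8 = (28^4)^2 ≡ 69^2 = 4761 ≡ 16 (mod 73)
28^13 = 28^8 · 28^4 · 28^1 ≡ 16 · 69 · 28 ≡ 33 (mod 73).

33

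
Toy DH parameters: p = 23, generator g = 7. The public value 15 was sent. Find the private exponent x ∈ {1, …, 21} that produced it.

9

Try successive powers of 7 modulo 23:
7^1 ≡ 7
7^2 ≡ 3
7^3 ≡ 21
7^4 ≡ 9
7^5 ≡ 17
7^6 ≡ 4
7^7 ≡ 5
7^8 ≡ 12
7^9 ≡ 15
Found: x = 9.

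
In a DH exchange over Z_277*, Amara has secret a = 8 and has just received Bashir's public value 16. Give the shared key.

27

Shared key K = 16^8 mod 277.
16^1 ≡ 16 (mod 277)
16^2 = (16^1)^2 ≡ 16^2 = 256 ≡ 256 (mod 277)
16^4 = (16^2)^2 ≡ 256^2 = 65536 ≡ 164 (mod 277)
16^8 = (16^4)^2 ≡ 164^2 = 26896 ≡ 27 (mod 277)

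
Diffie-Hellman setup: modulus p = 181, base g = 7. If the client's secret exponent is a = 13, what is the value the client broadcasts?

7

Public value = 7^13 mod 181.
7^1 ≡ 7 (mod 181)
7^2 = (7^1)^2 ≡ 7^2 = 49 ≡ 49 (mod 181)
7^4 = (7^2)^2 ≡ 49^2 = 2401 ≡ 48 (mod 181)
7^8 = (7^4)^2 ≡ 48^2 = 2304 ≡ 132 (mod 181)
7^13 = 7^8 · 7^4 · 7^1 ≡ 132 · 48 · 7 ≡ 7 (mod 181).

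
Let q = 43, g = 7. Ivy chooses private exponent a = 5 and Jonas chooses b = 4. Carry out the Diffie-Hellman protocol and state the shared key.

6

Jonas sends B = g^b mod q = 7^4 mod 43.
7^1 ≡ 7 (mod 43)
7^2 = (7^1)^2 ≡ 7^2 = 49 ≡ 6 (mod 43)
7^4 = (7^2)^2 ≡ 6^2 = 36 ≡ 36 (mod 43)
So B = 36. Ivy then computes K = B^a mod q = 36^5 mod 43.
36^1 ≡ 36 (mod 43)
36^2 = (36^1)^2 ≡ 36^2 = 1296 ≡ 6 (mod 43)
36^4 = (36^2)^2 ≡ 6^2 = 36 ≡ 36 (mod 43)
36^5 = 36^4 · 36^1 ≡ 36 · 36 ≡ 6 (mod 43).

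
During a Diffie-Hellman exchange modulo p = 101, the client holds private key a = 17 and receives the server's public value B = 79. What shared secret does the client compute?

Shared key K = 79^17 mod 101.
79^1 ≡ 79 (mod 101)
79^2 = (79^1)^2 ≡ 79^2 = 6241 ≡ 80 (mod 101)
79^4 = (79^2)^2 ≡ 80^2 = 6400 ≡ 37 (mod 101)
79^8 = (79^4)^2 ≡ 37^2 = 1369 ≡ 56 (mod 101)
79^16 = (79^8)^2 ≡ 56^2 = 3136 ≡ 5 (mod 101)
79^17 = 79^16 · 79^1 ≡ 5 · 79 ≡ 92 (mod 101).

92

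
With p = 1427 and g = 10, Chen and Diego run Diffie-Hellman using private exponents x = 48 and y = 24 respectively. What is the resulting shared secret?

1006

Chen sends A = g^x mod p = 10^48 mod 1427.
10^1 ≡ 10 (mod 1427)
10^2 = (10^1)^2 ≡ 10^2 = 100 ≡ 100 (mod 1427)
10^4 = (10^2)^2 ≡ 100^2 = 10000 ≡ 11 (mod 1427)
10^8 = (10^4)^2 ≡ 11^2 = 121 ≡ 121 (mod 1427)
10^16 = (10^8)^2 ≡ 121^2 = 14641 ≡ 371 (mod 1427)
10^32 = (10^16)^2 ≡ 371^2 = 137641 ≡ 649 (mod 1427)
10^48 = 10^32 · 10^16 ≡ 649 · 371 ≡ 1043 (mod 1427).
So A = 1043. Diego then computes K = A^y mod p = 1043^24 mod 1427.
1043^1 ≡ 1043 (mod 1427)
1043^2 = (1043^1)^2 ≡ 1043^2 = 1087849 ≡ 475 (mod 1427)
1043^4 = (1043^2)^2 ≡ 475^2 = 225625 ≡ 159 (mod 1427)
1043^8 = (1043^4)^2 ≡ 159^2 = 25281 ≡ 1022 (mod 1427)
1043^16 = (1043^8)^2 ≡ 1022^2 = 1044484 ≡ 1347 (mod 1427)
1043^24 = 1043^16 · 1043^8 ≡ 1347 · 1022 ≡ 1006 (mod 1427).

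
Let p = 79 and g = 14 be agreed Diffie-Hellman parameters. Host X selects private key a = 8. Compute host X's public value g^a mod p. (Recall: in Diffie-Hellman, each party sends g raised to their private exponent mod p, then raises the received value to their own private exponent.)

10

Public value = 14^8 mod 79.
14^1 ≡ 14 (mod 79)
14^2 = (14^1)^2 ≡ 14^2 = 196 ≡ 38 (mod 79)
14^4 = (14^2)^2 ≡ 38^2 = 1444 ≡ 22 (mod 79)
14^8 = (14^4)^2 ≡ 22^2 = 484 ≡ 10 (mod 79)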